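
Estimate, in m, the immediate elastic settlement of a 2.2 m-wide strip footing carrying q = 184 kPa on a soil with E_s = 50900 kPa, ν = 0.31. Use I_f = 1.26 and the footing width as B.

Immediate (elastic) settlement: S_e = q·B·(1−ν²)/E_s · I_f.
S_e = 184 × 2.2 × (1 − 0.31²) / 50900 × 1.26
    = 184 × 2.2 × 0.9039 / 50900 × 1.26
    = 0.009058 m

S_e ≈ 0.00906 m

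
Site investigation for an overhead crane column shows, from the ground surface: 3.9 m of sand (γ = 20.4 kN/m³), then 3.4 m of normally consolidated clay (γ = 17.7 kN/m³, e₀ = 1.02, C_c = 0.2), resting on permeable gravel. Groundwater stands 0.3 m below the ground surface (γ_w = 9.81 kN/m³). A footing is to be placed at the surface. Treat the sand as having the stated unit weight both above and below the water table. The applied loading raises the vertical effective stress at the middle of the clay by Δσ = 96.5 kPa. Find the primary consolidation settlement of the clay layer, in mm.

S_c ≈ 144 mm

Mid-depth of clay below the ground surface: z = 3.9 + 3.4/2 = 5.6 m.
Total vertical stress at mid-clay: σ_v = 20.4×3.9 + 17.7×1.7 = 109.65 kPa.
Pore pressure: u = 9.81×(5.6 − 0.3) = 51.993 kPa.
Initial effective stress: σ'_0 = σ_v − u = 109.65 − 51.993 = 57.657 kPa.
Final effective stress: σ'_f = σ'_0 + Δσ = 57.657 + 96.5 = 154.16 kPa.
Normally consolidated clay, so the full stress increment lies on the virgin compression line:
S_c = C_c·H/(1+e₀)·log₁₀(σ'_f/σ'_0) = 0.2×3.4/(1+1.02)×log₁₀(154.16/57.657)
    = 0.33663 × 0.42712 = 0.1438 m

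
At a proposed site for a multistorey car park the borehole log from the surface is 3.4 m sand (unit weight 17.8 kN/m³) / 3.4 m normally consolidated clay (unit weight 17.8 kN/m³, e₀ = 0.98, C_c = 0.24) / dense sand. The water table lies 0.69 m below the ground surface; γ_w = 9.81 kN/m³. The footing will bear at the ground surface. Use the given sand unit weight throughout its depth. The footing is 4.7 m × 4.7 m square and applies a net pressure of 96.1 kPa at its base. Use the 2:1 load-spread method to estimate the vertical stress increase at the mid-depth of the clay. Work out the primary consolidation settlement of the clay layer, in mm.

Mid-depth of clay below the ground surface: z = 3.4 + 3.4/2 = 5.1 m.
Total vertical stress at mid-clay: σ_v = 17.8×3.4 + 17.8×1.7 = 90.78 kPa.
Pore pressure: u = 9.81×(5.1 − 0.69) = 43.262 kPa.
Initial effective stress: σ'_0 = σ_v − u = 90.78 − 43.262 = 47.518 kPa.
Stress increase at mid-clay by the 2:1 spreading method:
Δσ = qBL/((B+z)(L+z)) = 96.1×4.7×4.7/((4.7+5.1)(4.7+5.1)) = 22.104 kPa
Final effective stress: σ'_f = σ'_0 + Δσ = 47.518 + 22.104 = 69.622 kPa.
Normally consolidated clay, so the full stress increment lies on the virgin compression line:
S_c = C_c·H/(1+e₀)·log₁₀(σ'_f/σ'_0) = 0.24×3.4/(1+0.98)×log₁₀(69.622/47.518)
    = 0.41212 × 0.16589 = 0.06837 m

S_c ≈ 68.4 mm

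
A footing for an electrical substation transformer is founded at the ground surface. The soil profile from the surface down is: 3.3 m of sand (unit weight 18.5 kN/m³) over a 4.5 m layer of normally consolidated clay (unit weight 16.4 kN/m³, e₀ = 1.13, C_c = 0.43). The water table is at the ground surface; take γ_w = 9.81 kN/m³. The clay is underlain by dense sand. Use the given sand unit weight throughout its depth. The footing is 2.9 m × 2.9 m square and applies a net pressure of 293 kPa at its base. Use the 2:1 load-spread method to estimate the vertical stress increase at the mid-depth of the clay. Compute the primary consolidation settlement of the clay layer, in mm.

Mid-depth of clay below the ground surface: z = 3.3 + 4.5/2 = 5.55 m.
Total vertical stress at mid-clay: σ_v = 18.5×3.3 + 16.4×2.25 = 97.95 kPa.
Pore pressure: u = 9.81×(5.55 − 0) = 54.446 kPa.
Initial effective stress: σ'_0 = σ_v − u = 97.95 − 54.446 = 43.504 kPa.
Stress increase at mid-clay by the 2:1 spreading method:
Δσ = qBL/((B+z)(L+z)) = 293×2.9×2.9/((2.9+5.55)(2.9+5.55)) = 34.51 kPa
Final effective stress: σ'_f = σ'_0 + Δσ = 43.504 + 34.51 = 78.014 kPa.
Normally consolidated clay, so the full stress increment lies on the virgin compression line:
S_c = C_c·H/(1+e₀)·log₁₀(σ'_f/σ'_0) = 0.43×4.5/(1+1.13)×log₁₀(78.014/43.504)
    = 0.90845 × 0.25364 = 0.2304 m

S_c ≈ 230 mm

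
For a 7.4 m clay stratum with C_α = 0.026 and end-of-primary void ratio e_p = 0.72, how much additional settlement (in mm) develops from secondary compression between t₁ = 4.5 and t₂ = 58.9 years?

S_s ≈ 125 mm

Secondary compression: S_s = C_α·H/(1+e_p)·log₁₀(t₂/t₁)
S_s = 0.026×7.4/(1+0.72)×log₁₀(58.9/4.5)
    = 0.1119 × 1.117 = 0.1249 m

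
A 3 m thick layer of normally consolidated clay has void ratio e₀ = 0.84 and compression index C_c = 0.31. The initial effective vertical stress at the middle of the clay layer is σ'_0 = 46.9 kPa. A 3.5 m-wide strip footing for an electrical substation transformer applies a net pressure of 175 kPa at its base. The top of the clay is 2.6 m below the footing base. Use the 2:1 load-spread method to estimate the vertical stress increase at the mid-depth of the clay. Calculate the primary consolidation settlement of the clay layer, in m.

S_c ≈ 0.22 m

Mid-depth of clay below the footing base: z = 2.6 + 3/2 = 4.1 m.
Stress increase at mid-clay by the 2:1 spreading method:
Δσ = qB/(B+z) = 175×3.5/(3.5+4.1) = 80.592 kPa
Final effective stress: σ'_f = σ'_0 + Δσ = 46.9 + 80.592 = 127.49 kPa.
Normally consolidated clay, so the full stress increment lies on the virgin compression line:
S_c = C_c·H/(1+e₀)·log₁₀(σ'_f/σ'_0) = 0.31×3/(1+0.84)×log₁₀(127.49/46.9)
    = 0.50543 × 0.4343 = 0.2195 m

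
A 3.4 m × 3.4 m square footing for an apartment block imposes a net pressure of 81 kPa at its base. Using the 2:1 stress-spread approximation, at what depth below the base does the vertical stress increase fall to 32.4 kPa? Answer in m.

2:1 spreading — at depth z the loaded area has grown by z in each plan dimension:
qB²/(B+z)² = Δσ_z ⇒ z = B(√(q/Δσ_z) − 1) = 3.4×(√(81/32.4) − 1) = 1.976 m

z ≈ 1.98 m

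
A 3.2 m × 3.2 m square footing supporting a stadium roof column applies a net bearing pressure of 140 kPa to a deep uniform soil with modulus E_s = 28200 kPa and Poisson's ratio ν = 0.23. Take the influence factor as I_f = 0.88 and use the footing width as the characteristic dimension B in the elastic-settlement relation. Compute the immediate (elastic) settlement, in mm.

S_e ≈ 13.2 mm

Immediate (elastic) settlement: S_e = q·B·(1−ν²)/E_s · I_f.
S_e = 140 × 3.2 × (1 − 0.23²) / 28200 × 0.88
    = 140 × 3.2 × 0.9471 / 28200 × 0.88
    = 0.01324 m = 13.24 mm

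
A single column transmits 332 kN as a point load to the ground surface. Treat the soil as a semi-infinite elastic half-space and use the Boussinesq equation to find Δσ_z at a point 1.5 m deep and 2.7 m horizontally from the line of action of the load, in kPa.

Δσ_z ≈ 1.9 kPa

Boussinesq vertical stress below a point load on an elastic half-space:
Δσ_z = 3P/(2πz²) · [1 + (r/z)²]^(−5/2)
r/z = 2.7/1.5 = 1.8; [1+(r/z)²]^(−5/2) = 0.027014.
Δσ_z = 3×332/(2π×1.5²) × 0.027014 = 70.453 × 0.027014 = 1.903 kPa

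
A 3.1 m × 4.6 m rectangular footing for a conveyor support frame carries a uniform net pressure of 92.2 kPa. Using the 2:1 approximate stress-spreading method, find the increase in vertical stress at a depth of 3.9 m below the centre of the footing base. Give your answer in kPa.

By the 2:1 method the load spreads at 1 horizontal : 2 vertical, so at depth z the loaded area has grown by z in each plan dimension:
Δσ = qBL/((B+z)(L+z)) = 92.2×3.1×4.6/((3.1+3.9)(4.6+3.9)) = 22.097 kPa

Δσ_z ≈ 22.1 kPa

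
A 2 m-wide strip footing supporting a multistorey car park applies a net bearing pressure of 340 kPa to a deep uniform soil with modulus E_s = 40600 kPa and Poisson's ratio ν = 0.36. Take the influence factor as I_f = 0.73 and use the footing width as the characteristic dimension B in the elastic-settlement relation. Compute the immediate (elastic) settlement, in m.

S_e ≈ 0.0106 m

Immediate (elastic) settlement: S_e = q·B·(1−ν²)/E_s · I_f.
S_e = 340 × 2 × (1 − 0.36²) / 40600 × 0.73
    = 340 × 2 × 0.8704 / 40600 × 0.73
    = 0.01064 m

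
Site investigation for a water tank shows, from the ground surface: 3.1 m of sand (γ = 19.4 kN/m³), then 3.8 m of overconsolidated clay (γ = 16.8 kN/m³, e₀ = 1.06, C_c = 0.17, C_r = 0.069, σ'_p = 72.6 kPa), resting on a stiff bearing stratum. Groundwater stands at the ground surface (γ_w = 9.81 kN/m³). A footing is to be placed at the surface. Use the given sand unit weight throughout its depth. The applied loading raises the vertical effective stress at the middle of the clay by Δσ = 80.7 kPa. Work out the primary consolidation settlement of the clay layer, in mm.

S_c ≈ 102 mm

Mid-depth of clay below the ground surface: z = 3.1 + 3.8/2 = 5 m.
Total vertical stress at mid-clay: σ_v = 19.4×3.1 + 16.8×1.9 = 92.06 kPa.
Pore pressure: u = 9.81×(5 − 0) = 49.05 kPa.
Initial effective stress: σ'_0 = σ_v − u = 92.06 − 49.05 = 43.01 kPa.
Final effective stress: σ'_f = 43.01 + 80.7 = 123.71 kPa.
σ'_f = 123.71 > σ'_p = 72.6 kPa, so the stress path crosses the preconsolidation pressure — recompression up to σ'_p, then virgin compression beyond:
S_c = H/(1+e₀)·[C_r·log₁₀(σ'_p/σ'_0) + C_c·log₁₀(σ'_f/σ'_p)]
    = 3.8/2.06 × [0.069×log₁₀(72.6/43.01) + 0.17×log₁₀(123.71/72.6)]
    = 1.8447 × [0.015688 + 0.03935] = 0.1015 m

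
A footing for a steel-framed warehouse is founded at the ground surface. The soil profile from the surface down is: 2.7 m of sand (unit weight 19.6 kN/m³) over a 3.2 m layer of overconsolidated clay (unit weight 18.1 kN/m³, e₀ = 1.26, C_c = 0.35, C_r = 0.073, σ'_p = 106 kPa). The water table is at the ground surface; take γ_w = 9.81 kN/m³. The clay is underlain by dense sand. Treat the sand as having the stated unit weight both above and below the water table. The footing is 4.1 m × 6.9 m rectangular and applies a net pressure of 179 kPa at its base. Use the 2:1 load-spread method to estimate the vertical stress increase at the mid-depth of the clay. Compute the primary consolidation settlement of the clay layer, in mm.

S_c ≈ 38.5 mm

Mid-depth of clay below the ground surface: z = 2.7 + 3.2/2 = 4.3 m.
Total vertical stress at mid-clay: σ_v = 19.6×2.7 + 18.1×1.6 = 81.88 kPa.
Pore pressure: u = 9.81×(4.3 − 0) = 42.183 kPa.
Initial effective stress: σ'_0 = σ_v − u = 81.88 − 42.183 = 39.697 kPa.
Stress increase at mid-clay by the 2:1 spreading method:
Δσ = qBL/((B+z)(L+z)) = 179×4.1×6.9/((4.1+4.3)(6.9+4.3)) = 53.826 kPa
Final effective stress: σ'_f = 39.697 + 53.826 = 93.523 kPa.
σ'_f = 93.523 ≤ σ'_p = 106 kPa, so the clay remains overconsolidated and only the recompression index applies:
S_c = C_r·H/(1+e₀)·log₁₀(σ'_f/σ'_0) = 0.073×3.2/2.26×log₁₀(93.523/39.697)
    = 0.10336 × 0.37216 = 0.03847 m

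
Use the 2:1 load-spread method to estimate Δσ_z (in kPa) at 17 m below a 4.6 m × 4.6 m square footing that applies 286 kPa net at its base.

Δσ_z ≈ 13 kPa

By the 2:1 method the load spreads at 1 horizontal : 2 vertical, so at depth z the loaded area has grown by z in each plan dimension:
Δσ = qBL/((B+z)(L+z)) = 286×4.6×4.6/((4.6+17)(4.6+17)) = 12.971 kPa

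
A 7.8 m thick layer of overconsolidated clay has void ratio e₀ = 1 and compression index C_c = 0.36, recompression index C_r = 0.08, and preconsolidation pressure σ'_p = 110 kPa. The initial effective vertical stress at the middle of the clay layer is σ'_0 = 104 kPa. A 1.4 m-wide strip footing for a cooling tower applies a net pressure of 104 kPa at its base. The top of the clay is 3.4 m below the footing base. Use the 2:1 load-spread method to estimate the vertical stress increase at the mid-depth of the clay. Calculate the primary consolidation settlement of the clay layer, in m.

Mid-depth of clay below the footing base: z = 3.4 + 7.8/2 = 7.3 m.
Stress increase at mid-clay by the 2:1 spreading method:
Δσ = qB/(B+z) = 104×1.4/(1.4+7.3) = 16.736 kPa
Final effective stress: σ'_f = 104 + 16.736 = 120.74 kPa.
σ'_f = 120.74 > σ'_p = 110 kPa, so the stress path crosses the preconsolidation pressure — recompression up to σ'_p, then virgin compression beyond:
S_c = H/(1+e₀)·[C_r·log₁₀(σ'_p/σ'_0) + C_c·log₁₀(σ'_f/σ'_p)]
    = 7.8/2 × [0.08×log₁₀(110/104) + 0.36×log₁₀(120.74/110)]
    = 3.9 × [0.0019487 + 0.014565] = 0.0644 m

S_c ≈ 0.0644 m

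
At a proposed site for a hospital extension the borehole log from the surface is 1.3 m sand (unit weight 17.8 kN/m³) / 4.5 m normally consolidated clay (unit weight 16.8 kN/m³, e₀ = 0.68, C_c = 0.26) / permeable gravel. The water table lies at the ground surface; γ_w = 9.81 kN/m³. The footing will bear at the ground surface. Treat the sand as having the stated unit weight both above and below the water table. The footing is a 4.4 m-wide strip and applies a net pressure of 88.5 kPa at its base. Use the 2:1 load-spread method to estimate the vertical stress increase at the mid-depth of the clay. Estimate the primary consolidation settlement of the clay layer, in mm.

Mid-depth of clay below the ground surface: z = 1.3 + 4.5/2 = 3.55 m.
Total vertical stress at mid-clay: σ_v = 17.8×1.3 + 16.8×2.25 = 60.94 kPa.
Pore pressure: u = 9.81×(3.55 − 0) = 34.825 kPa.
Initial effective stress: σ'_0 = σ_v − u = 60.94 − 34.825 = 26.115 kPa.
Stress increase at mid-clay by the 2:1 spreading method:
Δσ = qB/(B+z) = 88.5×4.4/(4.4+3.55) = 48.981 kPa
Final effective stress: σ'_f = σ'_0 + Δσ = 26.115 + 48.981 = 75.096 kPa.
Normally consolidated clay, so the full stress increment lies on the virgin compression line:
S_c = C_c·H/(1+e₀)·log₁₀(σ'_f/σ'_0) = 0.26×4.5/(1+0.68)×log₁₀(75.096/26.115)
    = 0.69643 × 0.45873 = 0.3195 m

S_c ≈ 319 mm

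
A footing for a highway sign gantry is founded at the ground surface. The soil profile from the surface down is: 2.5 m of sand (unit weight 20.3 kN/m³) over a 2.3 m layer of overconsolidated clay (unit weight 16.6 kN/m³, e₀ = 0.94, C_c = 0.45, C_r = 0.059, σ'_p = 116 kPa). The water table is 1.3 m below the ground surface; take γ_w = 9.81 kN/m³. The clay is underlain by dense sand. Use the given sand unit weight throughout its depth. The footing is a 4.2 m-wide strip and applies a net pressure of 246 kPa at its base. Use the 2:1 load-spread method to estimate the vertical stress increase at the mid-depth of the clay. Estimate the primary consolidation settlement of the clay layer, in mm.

S_c ≈ 127 mm

Mid-depth of clay below the ground surface: z = 2.5 + 2.3/2 = 3.65 m.
Total vertical stress at mid-clay: σ_v = 20.3×2.5 + 16.6×1.15 = 69.84 kPa.
Pore pressure: u = 9.81×(3.65 − 1.3) = 23.054 kPa.
Initial effective stress: σ'_0 = σ_v − u = 69.84 − 23.054 = 46.786 kPa.
Stress increase at mid-clay by the 2:1 spreading method:
Δσ = qB/(B+z) = 246×4.2/(4.2+3.65) = 131.62 kPa
Final effective stress: σ'_f = 46.786 + 131.62 = 178.41 kPa.
σ'_f = 178.41 > σ'_p = 116 kPa, so the stress path crosses the preconsolidation pressure — recompression up to σ'_p, then virgin compression beyond:
S_c = H/(1+e₀)·[C_r·log₁₀(σ'_p/σ'_0) + C_c·log₁₀(σ'_f/σ'_p)]
    = 2.3/1.94 × [0.059×log₁₀(116/46.786) + 0.45×log₁₀(178.41/116)]
    = 1.1856 × [0.023266 + 0.084133] = 0.1273 m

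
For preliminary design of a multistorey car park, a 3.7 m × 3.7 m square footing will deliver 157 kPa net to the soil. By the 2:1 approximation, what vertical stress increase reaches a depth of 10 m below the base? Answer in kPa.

By the 2:1 method the load spreads at 1 horizontal : 2 vertical, so at depth z the loaded area has grown by z in each plan dimension:
Δσ = qBL/((B+z)(L+z)) = 157×3.7×3.7/((3.7+10)(3.7+10)) = 11.451 kPa

Δσ_z ≈ 11.5 kPa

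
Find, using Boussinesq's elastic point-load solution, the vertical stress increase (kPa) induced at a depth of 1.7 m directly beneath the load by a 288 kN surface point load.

Δσ_z ≈ 47.6 kPa

Boussinesq vertical stress below a point load on an elastic half-space:
Δσ_z = 3P/(2πz²) · [1 + (r/z)²]^(−5/2)
r/z = 0/1.7 = 0; [1+(r/z)²]^(−5/2) = 1.
Δσ_z = 3×288/(2π×1.7²) × 1 = 47.581 × 1 = 47.58 kPa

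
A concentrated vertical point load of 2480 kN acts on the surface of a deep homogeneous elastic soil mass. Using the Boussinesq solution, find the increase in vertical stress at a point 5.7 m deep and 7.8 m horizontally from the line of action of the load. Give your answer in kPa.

Boussinesq vertical stress below a point load on an elastic half-space:
Δσ_z = 3P/(2πz²) · [1 + (r/z)²]^(−5/2)
r/z = 7.8/5.7 = 1.3684; [1+(r/z)²]^(−5/2) = 0.071502.
Δσ_z = 3×2480/(2π×5.7²) × 0.071502 = 36.445 × 0.071502 = 2.606 kPa

Δσ_z ≈ 2.61 kPa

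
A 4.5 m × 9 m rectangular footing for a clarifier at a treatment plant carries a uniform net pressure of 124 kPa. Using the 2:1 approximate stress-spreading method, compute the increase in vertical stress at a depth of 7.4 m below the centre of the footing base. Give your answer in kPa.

Δσ_z ≈ 25.7 kPa

By the 2:1 method the load spreads at 1 horizontal : 2 vertical, so at depth z the loaded area has grown by z in each plan dimension:
Δσ = qBL/((B+z)(L+z)) = 124×4.5×9/((4.5+7.4)(9+7.4)) = 25.733 kPa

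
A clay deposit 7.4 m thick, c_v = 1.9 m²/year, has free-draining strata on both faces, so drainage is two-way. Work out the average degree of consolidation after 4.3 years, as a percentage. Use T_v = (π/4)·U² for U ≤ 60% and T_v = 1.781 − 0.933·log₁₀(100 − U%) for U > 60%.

Drainage path length: H_d = H/2 = 3.7 m (double drainage).
T_v = c_v·t/H_d² = 1.9×4.3/3.7² = 0.59679.
T_v = 0.59679 corresponds to the U > 60% branch:
U = 1 − 10^((1.781 − T_v)/0.933)/100 = 0.8141

U ≈ 81.4 %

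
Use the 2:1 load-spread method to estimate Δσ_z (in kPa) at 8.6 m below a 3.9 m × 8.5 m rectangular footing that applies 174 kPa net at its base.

Δσ_z ≈ 27 kPa

By the 2:1 method the load spreads at 1 horizontal : 2 vertical, so at depth z the loaded area has grown by z in each plan dimension:
Δσ = qBL/((B+z)(L+z)) = 174×3.9×8.5/((3.9+8.6)(8.5+8.6)) = 26.985 kPa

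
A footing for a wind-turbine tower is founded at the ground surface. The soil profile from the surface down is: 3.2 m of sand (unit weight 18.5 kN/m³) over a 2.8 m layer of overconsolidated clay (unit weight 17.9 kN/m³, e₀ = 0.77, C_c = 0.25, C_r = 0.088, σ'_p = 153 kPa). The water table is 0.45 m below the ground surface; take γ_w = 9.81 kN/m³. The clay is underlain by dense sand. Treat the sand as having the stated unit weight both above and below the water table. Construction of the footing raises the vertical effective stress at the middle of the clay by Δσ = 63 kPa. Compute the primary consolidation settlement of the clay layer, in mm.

Mid-depth of clay below the ground surface: z = 3.2 + 2.8/2 = 4.6 m.
Total vertical stress at mid-clay: σ_v = 18.5×3.2 + 17.9×1.4 = 84.26 kPa.
Pore pressure: u = 9.81×(4.6 − 0.45) = 40.712 kPa.
Initial effective stress: σ'_0 = σ_v − u = 84.26 − 40.712 = 43.548 kPa.
Final effective stress: σ'_f = 43.548 + 63 = 106.55 kPa.
σ'_f = 106.55 ≤ σ'_p = 153 kPa, so the clay remains overconsolidated and only the recompression index applies:
S_c = C_r·H/(1+e₀)·log₁₀(σ'_f/σ'_0) = 0.088×2.8/1.77×log₁₀(106.55/43.548)
    = 0.13921 × 0.38859 = 0.05409 m

S_c ≈ 54.1 mm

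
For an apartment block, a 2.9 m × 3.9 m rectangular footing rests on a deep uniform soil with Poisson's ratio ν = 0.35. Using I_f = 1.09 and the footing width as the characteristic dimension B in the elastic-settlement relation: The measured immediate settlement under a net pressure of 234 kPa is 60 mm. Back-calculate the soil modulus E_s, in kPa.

E_s ≈ 10800 kPa

S_e = q·B·(1−ν²)/E_s · I_f  ⇒  E_s = q·B·(1−ν²)·I_f / S_e.
E_s = 234 × 2.9 × 0.8775 × 1.09 / 0.06 = 10820 kPa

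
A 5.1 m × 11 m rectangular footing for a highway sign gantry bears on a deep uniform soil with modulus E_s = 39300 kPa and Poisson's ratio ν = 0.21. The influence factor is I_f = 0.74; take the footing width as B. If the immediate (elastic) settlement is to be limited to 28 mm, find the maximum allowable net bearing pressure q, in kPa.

S_e = q·B·(1−ν²)/E_s · I_f  ⇒  q = S_e·E_s / (B·(1−ν²)·I_f).
q = 0.028 × 39300 / (5.1 × 0.9559 × 0.74) = 305 kPa

q ≈ 305 kPa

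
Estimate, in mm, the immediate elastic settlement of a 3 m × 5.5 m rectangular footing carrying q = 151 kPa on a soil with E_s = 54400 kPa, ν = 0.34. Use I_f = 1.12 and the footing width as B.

S_e ≈ 8.25 mm

Immediate (elastic) settlement: S_e = q·B·(1−ν²)/E_s · I_f.
S_e = 151 × 3 × (1 − 0.34²) / 54400 × 1.12
    = 151 × 3 × 0.8844 / 54400 × 1.12
    = 0.008248 m = 8.248 mm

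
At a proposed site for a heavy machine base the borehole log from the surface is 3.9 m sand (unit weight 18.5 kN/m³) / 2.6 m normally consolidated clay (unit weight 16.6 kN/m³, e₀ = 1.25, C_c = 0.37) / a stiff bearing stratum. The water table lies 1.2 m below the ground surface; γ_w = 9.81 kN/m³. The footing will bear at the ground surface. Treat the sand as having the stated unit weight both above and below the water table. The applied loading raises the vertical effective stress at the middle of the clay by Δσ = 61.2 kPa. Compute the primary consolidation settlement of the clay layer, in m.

Mid-depth of clay below the ground surface: z = 3.9 + 2.6/2 = 5.2 m.
Total vertical stress at mid-clay: σ_v = 18.5×3.9 + 16.6×1.3 = 93.73 kPa.
Pore pressure: u = 9.81×(5.2 − 1.2) = 39.24 kPa.
Initial effective stress: σ'_0 = σ_v − u = 93.73 − 39.24 = 54.49 kPa.
Final effective stress: σ'_f = σ'_0 + Δσ = 54.49 + 61.2 = 115.69 kPa.
Normally consolidated clay, so the full stress increment lies on the virgin compression line:
S_c = C_c·H/(1+e₀)·log₁₀(σ'_f/σ'_0) = 0.37×2.6/(1+1.25)×log₁₀(115.69/54.49)
    = 0.42756 × 0.32698 = 0.1398 m

S_c ≈ 0.14 m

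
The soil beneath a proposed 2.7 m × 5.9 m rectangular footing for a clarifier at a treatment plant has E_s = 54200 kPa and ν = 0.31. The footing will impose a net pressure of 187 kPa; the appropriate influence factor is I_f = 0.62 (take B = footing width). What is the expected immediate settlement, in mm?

S_e ≈ 5.22 mm

Immediate (elastic) settlement: S_e = q·B·(1−ν²)/E_s · I_f.
S_e = 187 × 2.7 × (1 − 0.31²) / 54200 × 0.62
    = 187 × 2.7 × 0.9039 / 54200 × 0.62
    = 0.005221 m = 5.221 mm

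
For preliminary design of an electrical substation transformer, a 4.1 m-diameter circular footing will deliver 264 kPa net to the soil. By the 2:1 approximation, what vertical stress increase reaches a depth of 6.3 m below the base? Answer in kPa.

Δσ_z ≈ 41 kPa

By the 2:1 method the load spreads at 1 horizontal : 2 vertical, so at depth z the loaded area has grown by z in each plan dimension:
Δσ ≈ qD²/(D+z)² = 264×4.1²/(4.1+6.3)² = 41.03 kPa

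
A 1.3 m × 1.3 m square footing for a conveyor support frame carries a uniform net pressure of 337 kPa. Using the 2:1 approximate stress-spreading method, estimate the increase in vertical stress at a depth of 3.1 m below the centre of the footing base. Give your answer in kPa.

Δσ_z ≈ 29.4 kPa

By the 2:1 method the load spreads at 1 horizontal : 2 vertical, so at depth z the loaded area has grown by z in each plan dimension:
Δσ = qBL/((B+z)(L+z)) = 337×1.3×1.3/((1.3+3.1)(1.3+3.1)) = 29.418 kPa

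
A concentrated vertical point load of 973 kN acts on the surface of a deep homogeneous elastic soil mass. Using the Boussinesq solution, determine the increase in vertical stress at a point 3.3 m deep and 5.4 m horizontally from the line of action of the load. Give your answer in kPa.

Boussinesq vertical stress below a point load on an elastic half-space:
Δσ_z = 3P/(2πz²) · [1 + (r/z)²]^(−5/2)
r/z = 5.4/3.3 = 1.6364; [1+(r/z)²]^(−5/2) = 0.038553.
Δσ_z = 3×973/(2π×3.3²) × 0.038553 = 42.661 × 0.038553 = 1.645 kPa

Δσ_z ≈ 1.64 kPa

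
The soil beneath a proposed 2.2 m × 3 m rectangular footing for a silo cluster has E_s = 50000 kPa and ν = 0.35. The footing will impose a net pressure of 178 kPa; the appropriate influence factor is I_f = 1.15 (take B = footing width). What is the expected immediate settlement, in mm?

Immediate (elastic) settlement: S_e = q·B·(1−ν²)/E_s · I_f.
S_e = 178 × 2.2 × (1 − 0.35²) / 50000 × 1.15
    = 178 × 2.2 × 0.8775 / 50000 × 1.15
    = 0.007903 m = 7.903 mm

S_e ≈ 7.9 mm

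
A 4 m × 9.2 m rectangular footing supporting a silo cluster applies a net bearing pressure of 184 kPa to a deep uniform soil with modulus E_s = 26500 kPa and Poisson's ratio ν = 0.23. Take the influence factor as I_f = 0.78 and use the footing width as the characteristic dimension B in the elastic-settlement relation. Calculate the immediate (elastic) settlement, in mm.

S_e ≈ 20.5 mm

Immediate (elastic) settlement: S_e = q·B·(1−ν²)/E_s · I_f.
S_e = 184 × 4 × (1 − 0.23²) / 26500 × 0.78
    = 184 × 4 × 0.9471 / 26500 × 0.78
    = 0.02052 m = 20.52 mm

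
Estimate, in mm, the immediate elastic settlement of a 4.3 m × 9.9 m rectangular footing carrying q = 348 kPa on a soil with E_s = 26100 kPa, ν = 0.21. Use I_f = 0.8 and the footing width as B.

Immediate (elastic) settlement: S_e = q·B·(1−ν²)/E_s · I_f.
S_e = 348 × 4.3 × (1 − 0.21²) / 26100 × 0.8
    = 348 × 4.3 × 0.9559 / 26100 × 0.8
    = 0.04384 m = 43.84 mm

S_e ≈ 43.8 mm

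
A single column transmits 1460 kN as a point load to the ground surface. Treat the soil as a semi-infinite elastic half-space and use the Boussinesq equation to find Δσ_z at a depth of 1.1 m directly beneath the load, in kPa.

Δσ_z ≈ 576 kPa

Boussinesq vertical stress below a point load on an elastic half-space:
Δσ_z = 3P/(2πz²) · [1 + (r/z)²]^(−5/2)
r/z = 0/1.1 = 0; [1+(r/z)²]^(−5/2) = 1.
Δσ_z = 3×1460/(2π×1.1²) × 1 = 576.11 × 1 = 576.1 kPa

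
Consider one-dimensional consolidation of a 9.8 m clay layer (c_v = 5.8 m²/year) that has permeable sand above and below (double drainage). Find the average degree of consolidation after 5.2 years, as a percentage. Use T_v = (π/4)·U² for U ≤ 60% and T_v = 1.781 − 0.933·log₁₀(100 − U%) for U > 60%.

Drainage path length: H_d = H/2 = 4.9 m (double drainage).
T_v = c_v·t/H_d² = 5.8×5.2/4.9² = 1.2561.
T_v = 1.2561 corresponds to the U > 60% branch:
U = 1 − 10^((1.781 − T_v)/0.933)/100 = 0.9635

U ≈ 96.3 %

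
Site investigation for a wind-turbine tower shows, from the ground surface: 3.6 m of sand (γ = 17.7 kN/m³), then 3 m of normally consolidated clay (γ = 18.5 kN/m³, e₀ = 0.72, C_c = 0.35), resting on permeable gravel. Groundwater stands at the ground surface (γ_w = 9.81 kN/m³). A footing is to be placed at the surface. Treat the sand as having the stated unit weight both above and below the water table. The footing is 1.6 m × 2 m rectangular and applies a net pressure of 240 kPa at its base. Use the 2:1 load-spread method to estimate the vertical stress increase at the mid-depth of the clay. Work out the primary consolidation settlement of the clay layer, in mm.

Mid-depth of clay below the ground surface: z = 3.6 + 3/2 = 5.1 m.
Total vertical stress at mid-clay: σ_v = 17.7×3.6 + 18.5×1.5 = 91.47 kPa.
Pore pressure: u = 9.81×(5.1 − 0) = 50.031 kPa.
Initial effective stress: σ'_0 = σ_v − u = 91.47 − 50.031 = 41.439 kPa.
Stress increase at mid-clay by the 2:1 spreading method:
Δσ = qBL/((B+z)(L+z)) = 240×1.6×2/((1.6+5.1)(2+5.1)) = 16.145 kPa
Final effective stress: σ'_f = σ'_0 + Δσ = 41.439 + 16.145 = 57.584 kPa.
Normally consolidated clay, so the full stress increment lies on the virgin compression line:
S_c = C_c·H/(1+e₀)·log₁₀(σ'_f/σ'_0) = 0.35×3/(1+0.72)×log₁₀(57.584/41.439)
    = 0.61047 × 0.14289 = 0.08723 m

S_c ≈ 87.2 mm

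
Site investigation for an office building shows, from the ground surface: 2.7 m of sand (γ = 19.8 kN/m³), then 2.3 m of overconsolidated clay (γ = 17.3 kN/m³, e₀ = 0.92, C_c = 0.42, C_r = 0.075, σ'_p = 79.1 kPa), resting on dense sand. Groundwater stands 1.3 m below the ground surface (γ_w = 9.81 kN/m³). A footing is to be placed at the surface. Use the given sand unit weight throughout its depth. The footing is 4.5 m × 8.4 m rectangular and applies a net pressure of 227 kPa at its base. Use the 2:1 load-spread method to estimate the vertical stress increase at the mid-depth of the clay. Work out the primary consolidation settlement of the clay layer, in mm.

S_c ≈ 131 mm

Mid-depth of clay below the ground surface: z = 2.7 + 2.3/2 = 3.85 m.
Total vertical stress at mid-clay: σ_v = 19.8×2.7 + 17.3×1.15 = 73.355 kPa.
Pore pressure: u = 9.81×(3.85 − 1.3) = 25.015 kPa.
Initial effective stress: σ'_0 = σ_v − u = 73.355 − 25.015 = 48.34 kPa.
Stress increase at mid-clay by the 2:1 spreading method:
Δσ = qBL/((B+z)(L+z)) = 227×4.5×8.4/((4.5+3.85)(8.4+3.85)) = 83.887 kPa
Final effective stress: σ'_f = 48.34 + 83.887 = 132.23 kPa.
σ'_f = 132.23 > σ'_p = 79.1 kPa, so the stress path crosses the preconsolidation pressure — recompression up to σ'_p, then virgin compression beyond:
S_c = H/(1+e₀)·[C_r·log₁₀(σ'_p/σ'_0) + C_c·log₁₀(σ'_f/σ'_p)]
    = 2.3/1.92 × [0.075×log₁₀(79.1/48.34) + 0.42×log₁₀(132.23/79.1)]
    = 1.1979 × [0.01604 + 0.093724] = 0.1315 m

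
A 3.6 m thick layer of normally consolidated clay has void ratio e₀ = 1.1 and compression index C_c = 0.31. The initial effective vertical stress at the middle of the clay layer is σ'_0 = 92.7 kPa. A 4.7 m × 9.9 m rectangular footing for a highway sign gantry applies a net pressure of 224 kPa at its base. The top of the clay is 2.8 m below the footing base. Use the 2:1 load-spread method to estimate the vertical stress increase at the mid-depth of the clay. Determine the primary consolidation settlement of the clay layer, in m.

Mid-depth of clay below the footing base: z = 2.8 + 3.6/2 = 4.6 m.
Stress increase at mid-clay by the 2:1 spreading method:
Δσ = qBL/((B+z)(L+z)) = 224×4.7×9.9/((4.7+4.6)(9.9+4.6)) = 77.291 kPa
Final effective stress: σ'_f = σ'_0 + Δσ = 92.7 + 77.291 = 169.99 kPa.
Normally consolidated clay, so the full stress increment lies on the virgin compression line:
S_c = C_c·H/(1+e₀)·log₁₀(σ'_f/σ'_0) = 0.31×3.6/(1+1.1)×log₁₀(169.99/92.7)
    = 0.53143 × 0.26334 = 0.1399 m

S_c ≈ 0.14 m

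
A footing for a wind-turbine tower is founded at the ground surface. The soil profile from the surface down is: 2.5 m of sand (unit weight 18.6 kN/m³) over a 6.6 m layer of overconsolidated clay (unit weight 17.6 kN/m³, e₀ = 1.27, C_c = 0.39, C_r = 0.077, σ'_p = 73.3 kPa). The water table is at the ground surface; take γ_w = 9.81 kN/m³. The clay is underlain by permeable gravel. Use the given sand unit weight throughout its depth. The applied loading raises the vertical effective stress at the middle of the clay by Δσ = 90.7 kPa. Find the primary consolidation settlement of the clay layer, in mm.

S_c ≈ 355 mm

Mid-depth of clay below the ground surface: z = 2.5 + 6.6/2 = 5.8 m.
Total vertical stress at mid-clay: σ_v = 18.6×2.5 + 17.6×3.3 = 104.58 kPa.
Pore pressure: u = 9.81×(5.8 − 0) = 56.898 kPa.
Initial effective stress: σ'_0 = σ_v − u = 104.58 − 56.898 = 47.682 kPa.
Final effective stress: σ'_f = 47.682 + 90.7 = 138.38 kPa.
σ'_f = 138.38 > σ'_p = 73.3 kPa, so the stress path crosses the preconsolidation pressure — recompression up to σ'_p, then virgin compression beyond:
S_c = H/(1+e₀)·[C_r·log₁₀(σ'_p/σ'_0) + C_c·log₁₀(σ'_f/σ'_p)]
    = 6.6/2.27 × [0.077×log₁₀(73.3/47.682) + 0.39×log₁₀(138.38/73.3)]
    = 2.9075 × [0.01438 + 0.10763] = 0.3547 m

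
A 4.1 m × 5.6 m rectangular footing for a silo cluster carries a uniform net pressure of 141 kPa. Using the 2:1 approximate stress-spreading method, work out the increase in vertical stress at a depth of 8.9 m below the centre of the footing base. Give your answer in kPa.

By the 2:1 method the load spreads at 1 horizontal : 2 vertical, so at depth z the loaded area has grown by z in each plan dimension:
Δσ = qBL/((B+z)(L+z)) = 141×4.1×5.6/((4.1+8.9)(5.6+8.9)) = 17.174 kPa

Δσ_z ≈ 17.2 kPa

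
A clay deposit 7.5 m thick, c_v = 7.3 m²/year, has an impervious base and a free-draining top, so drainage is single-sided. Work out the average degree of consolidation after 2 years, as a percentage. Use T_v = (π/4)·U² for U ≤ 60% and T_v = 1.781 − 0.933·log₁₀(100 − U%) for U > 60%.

U ≈ 57.5 %

Drainage path length: H_d = H = 7.5 m (single drainage).
T_v = c_v·t/H_d² = 7.3×2/7.5² = 0.25956.
T_v = 0.25956 corresponds to the U ≤ 60% branch:
U = √(4T_v/π) = 0.5749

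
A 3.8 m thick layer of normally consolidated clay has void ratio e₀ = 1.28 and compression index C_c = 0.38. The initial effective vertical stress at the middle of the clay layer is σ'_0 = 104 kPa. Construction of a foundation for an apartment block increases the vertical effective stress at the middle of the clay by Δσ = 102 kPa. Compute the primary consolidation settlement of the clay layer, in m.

S_c ≈ 0.188 m

Final effective stress: σ'_f = σ'_0 + Δσ = 104 + 102 = 206 kPa.
Normally consolidated clay, so the full stress increment lies on the virgin compression line:
S_c = C_c·H/(1+e₀)·log₁₀(σ'_f/σ'_0) = 0.38×3.8/(1+1.28)×log₁₀(206/104)
    = 0.63333 × 0.29683 = 0.188 m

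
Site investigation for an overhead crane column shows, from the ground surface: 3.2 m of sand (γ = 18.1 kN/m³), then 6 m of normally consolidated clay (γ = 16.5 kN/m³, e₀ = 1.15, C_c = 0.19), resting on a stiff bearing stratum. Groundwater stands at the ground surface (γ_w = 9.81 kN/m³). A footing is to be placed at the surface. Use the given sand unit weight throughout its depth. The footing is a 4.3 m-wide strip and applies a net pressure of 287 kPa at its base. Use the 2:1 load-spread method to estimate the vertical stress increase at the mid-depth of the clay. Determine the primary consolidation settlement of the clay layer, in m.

S_c ≈ 0.29 m

Mid-depth of clay below the ground surface: z = 3.2 + 6/2 = 6.2 m.
Total vertical stress at mid-clay: σ_v = 18.1×3.2 + 16.5×3 = 107.42 kPa.
Pore pressure: u = 9.81×(6.2 − 0) = 60.822 kPa.
Initial effective stress: σ'_0 = σ_v − u = 107.42 − 60.822 = 46.598 kPa.
Stress increase at mid-clay by the 2:1 spreading method:
Δσ = qB/(B+z) = 287×4.3/(4.3+6.2) = 117.53 kPa
Final effective stress: σ'_f = σ'_0 + Δσ = 46.598 + 117.53 = 164.13 kPa.
Normally consolidated clay, so the full stress increment lies on the virgin compression line:
S_c = C_c·H/(1+e₀)·log₁₀(σ'_f/σ'_0) = 0.19×6/(1+1.15)×log₁₀(164.13/46.598)
    = 0.53023 × 0.54682 = 0.2899 m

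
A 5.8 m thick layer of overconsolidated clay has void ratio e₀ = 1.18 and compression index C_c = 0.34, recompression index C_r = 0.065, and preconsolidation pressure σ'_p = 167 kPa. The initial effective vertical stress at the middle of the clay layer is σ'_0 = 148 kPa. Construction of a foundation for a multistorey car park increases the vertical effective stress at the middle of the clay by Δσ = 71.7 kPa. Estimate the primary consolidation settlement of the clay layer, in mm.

Final effective stress: σ'_f = 148 + 71.7 = 219.7 kPa.
σ'_f = 219.7 > σ'_p = 167 kPa, so the stress path crosses the preconsolidation pressure — recompression up to σ'_p, then virgin compression beyond:
S_c = H/(1+e₀)·[C_r·log₁₀(σ'_p/σ'_0) + C_c·log₁₀(σ'_f/σ'_p)]
    = 5.8/2.18 × [0.065×log₁₀(167/148) + 0.34×log₁₀(219.7/167)]
    = 2.6606 × [0.0034096 + 0.040499] = 0.1168 m

S_c ≈ 117 mm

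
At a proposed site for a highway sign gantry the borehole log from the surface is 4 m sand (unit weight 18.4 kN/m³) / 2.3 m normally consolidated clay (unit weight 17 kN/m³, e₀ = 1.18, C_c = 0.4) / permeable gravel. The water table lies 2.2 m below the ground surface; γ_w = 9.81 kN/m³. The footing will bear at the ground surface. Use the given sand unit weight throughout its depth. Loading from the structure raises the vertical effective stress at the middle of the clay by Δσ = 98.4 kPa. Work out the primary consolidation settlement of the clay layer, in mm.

S_c ≈ 170 mm

Mid-depth of clay below the ground surface: z = 4 + 2.3/2 = 5.15 m.
Total vertical stress at mid-clay: σ_v = 18.4×4 + 17×1.15 = 93.15 kPa.
Pore pressure: u = 9.81×(5.15 − 2.2) = 28.94 kPa.
Initial effective stress: σ'_0 = σ_v − u = 93.15 − 28.94 = 64.21 kPa.
Final effective stress: σ'_f = σ'_0 + Δσ = 64.21 + 98.4 = 162.61 kPa.
Normally consolidated clay, so the full stress increment lies on the virgin compression line:
S_c = C_c·H/(1+e₀)·log₁₀(σ'_f/σ'_0) = 0.4×2.3/(1+1.18)×log₁₀(162.61/64.21)
    = 0.42202 × 0.40354 = 0.1703 m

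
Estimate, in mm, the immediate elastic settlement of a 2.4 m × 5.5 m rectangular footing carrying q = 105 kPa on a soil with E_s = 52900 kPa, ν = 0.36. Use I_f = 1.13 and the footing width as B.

S_e ≈ 4.69 mm

Immediate (elastic) settlement: S_e = q·B·(1−ν²)/E_s · I_f.
S_e = 105 × 2.4 × (1 − 0.36²) / 52900 × 1.13
    = 105 × 2.4 × 0.8704 / 52900 × 1.13
    = 0.004685 m = 4.685 mm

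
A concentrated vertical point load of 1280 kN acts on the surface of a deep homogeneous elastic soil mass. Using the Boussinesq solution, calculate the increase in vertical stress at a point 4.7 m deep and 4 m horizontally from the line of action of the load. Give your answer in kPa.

Boussinesq vertical stress below a point load on an elastic half-space:
Δσ_z = 3P/(2πz²) · [1 + (r/z)²]^(−5/2)
r/z = 4/4.7 = 0.85106; [1+(r/z)²]^(−5/2) = 0.25613.
Δσ_z = 3×1280/(2π×4.7²) × 0.25613 = 27.667 × 0.25613 = 7.086 kPa

Δσ_z ≈ 7.09 kPa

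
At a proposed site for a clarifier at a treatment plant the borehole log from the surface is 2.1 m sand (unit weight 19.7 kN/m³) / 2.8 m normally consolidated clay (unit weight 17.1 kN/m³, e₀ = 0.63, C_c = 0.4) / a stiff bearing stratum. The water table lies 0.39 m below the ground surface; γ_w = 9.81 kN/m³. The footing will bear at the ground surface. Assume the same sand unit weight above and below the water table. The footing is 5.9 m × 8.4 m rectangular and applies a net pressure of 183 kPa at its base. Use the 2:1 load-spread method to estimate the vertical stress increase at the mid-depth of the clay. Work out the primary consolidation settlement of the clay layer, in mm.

S_c ≈ 359 mm

Mid-depth of clay below the ground surface: z = 2.1 + 2.8/2 = 3.5 m.
Total vertical stress at mid-clay: σ_v = 19.7×2.1 + 17.1×1.4 = 65.31 kPa.
Pore pressure: u = 9.81×(3.5 − 0.39) = 30.509 kPa.
Initial effective stress: σ'_0 = σ_v − u = 65.31 − 30.509 = 34.801 kPa.
Stress increase at mid-clay by the 2:1 spreading method:
Δσ = qBL/((B+z)(L+z)) = 183×5.9×8.4/((5.9+3.5)(8.4+3.5)) = 81.079 kPa
Final effective stress: σ'_f = σ'_0 + Δσ = 34.801 + 81.079 = 115.88 kPa.
Normally consolidated clay, so the full stress increment lies on the virgin compression line:
S_c = C_c·H/(1+e₀)·log₁₀(σ'_f/σ'_0) = 0.4×2.8/(1+0.63)×log₁₀(115.88/34.801)
    = 0.68712 × 0.52242 = 0.359 m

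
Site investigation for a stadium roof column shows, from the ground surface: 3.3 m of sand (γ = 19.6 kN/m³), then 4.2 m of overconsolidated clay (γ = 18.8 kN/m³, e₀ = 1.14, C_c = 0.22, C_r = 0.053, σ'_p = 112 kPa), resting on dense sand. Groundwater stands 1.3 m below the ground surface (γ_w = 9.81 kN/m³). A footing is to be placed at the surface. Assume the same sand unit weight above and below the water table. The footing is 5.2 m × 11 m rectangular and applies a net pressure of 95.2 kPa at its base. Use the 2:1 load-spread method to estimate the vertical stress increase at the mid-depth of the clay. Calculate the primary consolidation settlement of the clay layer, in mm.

S_c ≈ 18 mm

Mid-depth of clay below the ground surface: z = 3.3 + 4.2/2 = 5.4 m.
Total vertical stress at mid-clay: σ_v = 19.6×3.3 + 18.8×2.1 = 104.16 kPa.
Pore pressure: u = 9.81×(5.4 − 1.3) = 40.221 kPa.
Initial effective stress: σ'_0 = σ_v − u = 104.16 − 40.221 = 63.939 kPa.
Stress increase at mid-clay by the 2:1 spreading method:
Δσ = qBL/((B+z)(L+z)) = 95.2×5.2×11/((5.2+5.4)(11+5.4)) = 31.324 kPa
Final effective stress: σ'_f = 63.939 + 31.324 = 95.263 kPa.
σ'_f = 95.263 ≤ σ'_p = 112 kPa, so the clay remains overconsolidated and only the recompression index applies:
S_c = C_r·H/(1+e₀)·log₁₀(σ'_f/σ'_0) = 0.053×4.2/2.14×log₁₀(95.263/63.939)
    = 0.10402 × 0.17316 = 0.01801 m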